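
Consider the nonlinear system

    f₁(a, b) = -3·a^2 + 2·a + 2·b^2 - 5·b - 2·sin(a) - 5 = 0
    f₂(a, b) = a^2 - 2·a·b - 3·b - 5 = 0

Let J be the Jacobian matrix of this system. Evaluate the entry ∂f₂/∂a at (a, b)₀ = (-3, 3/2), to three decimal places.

∂f₂/∂a = 2·a - 2·b.
At (-3, 3/2) this is -9.000.

-9.000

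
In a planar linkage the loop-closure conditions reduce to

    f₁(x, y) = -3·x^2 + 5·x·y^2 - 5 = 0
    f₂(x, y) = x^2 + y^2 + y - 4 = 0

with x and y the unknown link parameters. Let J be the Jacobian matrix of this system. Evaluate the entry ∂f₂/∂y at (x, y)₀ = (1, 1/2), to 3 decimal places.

∂f₂/∂y = 2·y + 1.
At (1, 1/2) this is 2.000.

2.000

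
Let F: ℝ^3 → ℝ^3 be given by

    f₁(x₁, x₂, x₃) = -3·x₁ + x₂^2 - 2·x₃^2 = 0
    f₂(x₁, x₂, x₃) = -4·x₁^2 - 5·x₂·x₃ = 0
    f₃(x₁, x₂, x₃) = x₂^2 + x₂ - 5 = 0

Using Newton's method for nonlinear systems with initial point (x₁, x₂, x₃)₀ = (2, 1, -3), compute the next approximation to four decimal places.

(2.3043, 2.0000, -1.1739)

At (2, 1, -3): F = (-23.0000, -1.0000, -3.0000).
Jacobian J = [[-3, 2·x₂, -4·x₃], [-8·x₁, -5·x₃, -5·x₂], [0, 2·x₂ + 1, 0]].
At the point, J = [[-3.0000, 2.0000, 12.0000], [-16.0000, 15.0000, -5.0000], [0.0000, 3.0000, 0.0000]] (det J = -621.0000).
Solving J·Δ = −F gives Δ = (0.3043, 1.0000, 1.8261).
Then the next iterate is (x₁, x₂, x₃)₁ = (2.3043, 2.0000, -1.1739).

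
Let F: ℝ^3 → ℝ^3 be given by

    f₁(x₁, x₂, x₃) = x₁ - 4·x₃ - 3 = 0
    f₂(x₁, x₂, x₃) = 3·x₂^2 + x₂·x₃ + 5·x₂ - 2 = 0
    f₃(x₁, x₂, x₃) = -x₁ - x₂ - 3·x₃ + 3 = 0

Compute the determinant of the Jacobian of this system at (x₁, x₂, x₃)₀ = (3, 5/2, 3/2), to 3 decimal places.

J = [[1, 0, -4], [0, 6·x₂ + x₃ + 5, x₂], [-1, -1, -3]].
At the point, J = [[1.000, 0.000, -4.000], [0.000, 21.500, 2.500], [-1.000, -1.000, -3.000]].
det J = -148.000.

-148.000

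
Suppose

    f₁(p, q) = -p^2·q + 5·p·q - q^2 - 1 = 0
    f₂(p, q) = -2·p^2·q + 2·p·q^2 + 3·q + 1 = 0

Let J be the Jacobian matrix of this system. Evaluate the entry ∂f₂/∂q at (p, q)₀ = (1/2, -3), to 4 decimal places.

∂f₂/∂q = -2·p^2 + 4·p·q + 3.
At (1/2, -3) this is -3.5000.

-3.5000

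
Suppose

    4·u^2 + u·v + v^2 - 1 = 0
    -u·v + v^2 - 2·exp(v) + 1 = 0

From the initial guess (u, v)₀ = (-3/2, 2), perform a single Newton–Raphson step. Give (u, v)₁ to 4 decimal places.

At (-3/2, 2): F = (9.0000, -6.778112).
Jacobian J = [[8·u + v, u + 2·v], [-v, -u + 2·v - 2·exp(v)]].
At the point, J = [[-10.0000, 2.5000], [-2.0000, -9.278112]] (det J = 97.781122).
Solving J·Δ = −F gives Δ = (0.6807, -0.8773).
Then the next iterate is (u, v)₁ = (-0.8193, 1.1227).

(-0.8193, 1.1227)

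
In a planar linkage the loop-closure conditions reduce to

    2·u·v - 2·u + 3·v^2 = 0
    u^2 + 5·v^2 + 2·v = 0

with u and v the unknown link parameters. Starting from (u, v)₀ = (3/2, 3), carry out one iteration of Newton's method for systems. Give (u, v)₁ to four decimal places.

(2.4577, 1.2462)

At (3/2, 3): F = (33.0000, 53.2500).
Jacobian J = [[2·v - 2, 2·u + 6·v], [2·u, 10·v + 2]].
At the point, J = [[4.0000, 21.0000], [3.0000, 32.0000]] (det J = 65.0000).
Solving J·Δ = −F gives Δ = (0.9577, -1.7538).
Then the next iterate is (u, v)₁ = (2.4577, 1.2462).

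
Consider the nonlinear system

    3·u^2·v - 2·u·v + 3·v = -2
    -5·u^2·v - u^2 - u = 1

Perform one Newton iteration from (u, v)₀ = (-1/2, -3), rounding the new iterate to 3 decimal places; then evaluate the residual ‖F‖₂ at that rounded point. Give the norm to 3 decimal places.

0.379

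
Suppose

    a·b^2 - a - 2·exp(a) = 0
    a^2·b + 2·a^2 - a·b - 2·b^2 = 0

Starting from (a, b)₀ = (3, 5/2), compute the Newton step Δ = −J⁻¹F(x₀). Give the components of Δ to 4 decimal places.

(-0.9210, -0.5161)

At (3, 5/2): F = (-24.421074, 20.5000).
Jacobian J = [[b^2 - 2·exp(a) - 1, 2·a·b], [2·a·b + 4·a - b, a^2 - a - 4·b]].
At the point, J = [[-34.921074, 15.0000], [24.5000, -4.0000]] (det J = -227.815705).
Solving J·Δ = −F gives Δ = (-0.9210, -0.5161).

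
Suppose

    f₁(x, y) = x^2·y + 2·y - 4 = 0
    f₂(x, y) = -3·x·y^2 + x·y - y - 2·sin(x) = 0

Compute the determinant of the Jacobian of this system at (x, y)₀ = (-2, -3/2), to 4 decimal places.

J = [[2·x·y, x^2 + 2], [-3·y^2 + y - 2·cos(x), -6·x·y + x - 1]].
At the point, J = [[6.0000, 6.0000], [-7.417706, -21.0000]].
det J = -81.4938.

-81.4938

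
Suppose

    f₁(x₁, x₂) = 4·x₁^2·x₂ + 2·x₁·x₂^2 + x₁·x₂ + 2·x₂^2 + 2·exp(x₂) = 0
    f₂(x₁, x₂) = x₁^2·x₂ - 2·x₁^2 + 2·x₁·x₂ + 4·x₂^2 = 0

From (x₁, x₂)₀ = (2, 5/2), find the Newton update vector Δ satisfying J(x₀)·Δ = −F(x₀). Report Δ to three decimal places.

(-0.305, -1.245)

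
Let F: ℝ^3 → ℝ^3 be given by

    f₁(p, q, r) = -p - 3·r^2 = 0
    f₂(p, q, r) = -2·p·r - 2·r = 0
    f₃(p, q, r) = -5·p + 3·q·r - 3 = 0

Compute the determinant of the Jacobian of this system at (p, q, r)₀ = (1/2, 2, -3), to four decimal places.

J = [[-1, 0, -6·r], [-2·r, 0, -2·p - 2], [-5, 3·r, 3·q]].
At the point, J = [[-1.0000, 0.0000, 18.0000], [6.0000, 0.0000, -3.0000], [-5.0000, -9.0000, 6.0000]].
det J = -945.0000.

-945.0000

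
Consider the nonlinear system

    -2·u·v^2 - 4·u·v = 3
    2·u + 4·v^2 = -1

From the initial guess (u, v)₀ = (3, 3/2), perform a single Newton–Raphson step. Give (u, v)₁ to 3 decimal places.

(4.000, 0.000)

At (3, 3/2): F = (-34.500, 16.000).
Jacobian J = [[-2·v^2 - 4·v, -4·u·v - 4·u], [2, 8·v]].
At the point, J = [[-10.500, -30.000], [2.000, 12.000]] (det J = -66.000).
Solving J·Δ = −F gives Δ = (1.000, -1.500).
Then the next iterate is (u, v)₁ = (4.000, 0.000).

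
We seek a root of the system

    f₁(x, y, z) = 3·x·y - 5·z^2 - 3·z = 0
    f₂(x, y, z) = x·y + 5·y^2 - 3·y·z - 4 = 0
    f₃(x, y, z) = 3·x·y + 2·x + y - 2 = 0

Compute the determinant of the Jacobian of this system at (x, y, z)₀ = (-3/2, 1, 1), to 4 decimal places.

J = [[3·y, 3·x, -10·z - 3], [y, x + 10·y - 3·z, -3·y], [3·y + 2, 3·x + 1, 0]].
At the point, J = [[3.0000, -4.5000, -13.0000], [1.0000, 5.5000, -3.0000], [5.0000, -3.5000, 0.0000]].
det J = 439.0000.

439.0000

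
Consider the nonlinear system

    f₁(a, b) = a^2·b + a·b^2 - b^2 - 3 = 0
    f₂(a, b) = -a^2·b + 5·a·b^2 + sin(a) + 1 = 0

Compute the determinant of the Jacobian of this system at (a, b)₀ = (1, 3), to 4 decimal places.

J = [[2·a·b + b^2, a^2 + 2·a·b - 2·b], [-2·a·b + 5·b^2 + cos(a), -a^2 + 10·a·b]].
At the point, J = [[15.0000, 1.0000], [39.540302, 29.0000]].
det J = 395.4597.

395.4597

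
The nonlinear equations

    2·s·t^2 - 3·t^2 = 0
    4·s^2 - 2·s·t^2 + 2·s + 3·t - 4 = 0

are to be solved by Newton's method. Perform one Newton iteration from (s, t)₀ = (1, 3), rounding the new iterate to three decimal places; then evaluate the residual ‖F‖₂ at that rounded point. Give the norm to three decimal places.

2.661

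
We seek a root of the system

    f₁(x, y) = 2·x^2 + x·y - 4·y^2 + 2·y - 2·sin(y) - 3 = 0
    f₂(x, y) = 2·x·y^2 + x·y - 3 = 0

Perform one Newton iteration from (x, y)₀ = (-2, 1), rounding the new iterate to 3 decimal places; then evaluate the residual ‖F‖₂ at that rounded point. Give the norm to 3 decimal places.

3.764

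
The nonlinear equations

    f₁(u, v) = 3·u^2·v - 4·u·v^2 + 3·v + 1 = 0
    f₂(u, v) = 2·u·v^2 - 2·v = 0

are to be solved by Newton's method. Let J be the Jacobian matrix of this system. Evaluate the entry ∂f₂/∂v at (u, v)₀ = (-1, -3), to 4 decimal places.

10.0000

∂f₂/∂v = 4·u·v - 2.
At (-1, -3) this is 10.0000.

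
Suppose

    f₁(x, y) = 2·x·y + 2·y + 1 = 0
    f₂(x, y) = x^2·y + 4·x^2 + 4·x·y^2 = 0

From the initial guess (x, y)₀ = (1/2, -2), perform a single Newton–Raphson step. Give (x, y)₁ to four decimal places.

(1.0761, 0.4348)

At (1/2, -2): F = (-5.0000, 8.5000).
Jacobian J = [[2·y, 2·x + 2], [2·x·y + 8·x + 4·y^2, x^2 + 8·x·y]].
At the point, J = [[-4.0000, 3.0000], [18.0000, -7.7500]] (det J = -23.0000).
Solving J·Δ = −F gives Δ = (0.5761, 2.4348).
Then the next iterate is (x, y)₁ = (1.0761, 0.4348).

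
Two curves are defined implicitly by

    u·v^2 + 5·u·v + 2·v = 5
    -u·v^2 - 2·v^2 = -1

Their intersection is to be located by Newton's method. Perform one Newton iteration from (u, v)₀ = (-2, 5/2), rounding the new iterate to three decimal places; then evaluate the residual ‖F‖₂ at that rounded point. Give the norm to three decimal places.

At (-2, 5/2): F = (-37.500, 1.000).
Jacobian J = [[v^2 + 5·v, 2·u·v + 5·u + 2], [-v^2, -2·u·v - 4·v]].
At the point, J = [[18.750, -18.000], [-6.250, 0.000]] (det J = -112.500).
Solving J·Δ = −F gives Δ = (0.160, -1.917).
Then the next iterate is (u, v)₁ = (-1.840, 0.583).
Re-evaluating at (-1.840, 0.583): F = (-9.82300, 0.94562), so ‖F‖₂ = 9.868.

9.868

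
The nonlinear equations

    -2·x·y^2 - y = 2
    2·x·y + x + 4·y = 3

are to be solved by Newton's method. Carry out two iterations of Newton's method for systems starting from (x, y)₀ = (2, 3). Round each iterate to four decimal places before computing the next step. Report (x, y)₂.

At (2, 3): F = (-41.0000, 23.0000).
Jacobian J = [[-2·y^2, -4·x·y - 1], [2·y + 1, 2·x + 4]].
At the point, J = [[-18.0000, -25.0000], [7.0000, 8.0000]] (det J = 31.0000).
Solving J·Δ = −F gives Δ = (-7.9677, 4.0968).
Then the next iterate is (x, y)₁ = (-5.9677, 7.0968).
Round to (-5.9677, 7.0968) and repeat: F = (592.024492, -65.283647), J = [[-100.729140, 168.406293], [15.1936, -7.9354]].
Δ = (3.5787, -1.3749), so (x, y)₂ = (-2.3890, 5.7219).

(-2.3890, 5.7219)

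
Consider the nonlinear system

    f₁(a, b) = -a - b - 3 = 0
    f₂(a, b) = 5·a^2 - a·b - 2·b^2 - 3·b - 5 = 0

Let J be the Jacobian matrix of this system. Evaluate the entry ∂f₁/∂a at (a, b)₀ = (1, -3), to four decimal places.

-1.0000

∂f₁/∂a = -1.
At (1, -3) this is -1.0000.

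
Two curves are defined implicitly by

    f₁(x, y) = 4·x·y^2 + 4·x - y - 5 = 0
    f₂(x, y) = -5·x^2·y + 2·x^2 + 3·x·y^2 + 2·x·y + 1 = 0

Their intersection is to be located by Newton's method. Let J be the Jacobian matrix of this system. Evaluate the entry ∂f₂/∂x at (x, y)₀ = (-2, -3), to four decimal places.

∂f₂/∂x = -10·x·y + 4·x + 3·y^2 + 2·y.
At (-2, -3) this is -47.0000.

-47.0000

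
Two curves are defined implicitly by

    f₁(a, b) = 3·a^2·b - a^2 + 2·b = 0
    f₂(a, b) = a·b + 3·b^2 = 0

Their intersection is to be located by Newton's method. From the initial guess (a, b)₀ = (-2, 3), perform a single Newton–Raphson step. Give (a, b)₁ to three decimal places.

(-1.433, 1.581)

At (-2, 3): F = (38.000, 21.000).
Jacobian J = [[6·a·b - 2·a, 3·a^2 + 2], [b, a + 6·b]].
At the point, J = [[-32.000, 14.000], [3.000, 16.000]] (det J = -554.000).
Solving J·Δ = −F gives Δ = (0.567, -1.419).
Then the next iterate is (a, b)₁ = (-1.433, 1.581).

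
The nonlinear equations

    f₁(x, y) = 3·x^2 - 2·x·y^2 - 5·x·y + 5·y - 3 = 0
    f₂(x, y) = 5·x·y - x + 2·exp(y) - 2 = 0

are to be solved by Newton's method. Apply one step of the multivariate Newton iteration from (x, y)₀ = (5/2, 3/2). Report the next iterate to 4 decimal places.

At (5/2, 3/2): F = (-6.7500, 23.213378).
Jacobian J = [[6·x - 2·y^2 - 5·y, -4·x·y - 5·x + 5], [5·y - 1, 5·x + 2·exp(y)]].
At the point, J = [[3.0000, -22.5000], [6.5000, 21.463378]] (det J = 210.640134).
Solving J·Δ = −F gives Δ = (-1.7918, -0.5389).
Then the next iterate is (x, y)₁ = (0.7082, 0.9611).

(0.7082, 0.9611)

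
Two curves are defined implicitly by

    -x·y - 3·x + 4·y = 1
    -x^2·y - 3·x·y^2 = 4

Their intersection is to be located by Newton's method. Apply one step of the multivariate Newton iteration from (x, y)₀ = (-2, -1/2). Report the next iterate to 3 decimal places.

At (-2, -1/2): F = (2.000, -0.500).
Jacobian J = [[-y - 3, -x + 4], [-2·x·y - 3·y^2, -x^2 - 6·x·y]].
At the point, J = [[-2.500, 6.000], [-2.750, -10.000]] (det J = 41.500).
Solving J·Δ = −F gives Δ = (0.410, -0.163).
Then the next iterate is (x, y)₁ = (-1.590, -0.663).

(-1.590, -0.663)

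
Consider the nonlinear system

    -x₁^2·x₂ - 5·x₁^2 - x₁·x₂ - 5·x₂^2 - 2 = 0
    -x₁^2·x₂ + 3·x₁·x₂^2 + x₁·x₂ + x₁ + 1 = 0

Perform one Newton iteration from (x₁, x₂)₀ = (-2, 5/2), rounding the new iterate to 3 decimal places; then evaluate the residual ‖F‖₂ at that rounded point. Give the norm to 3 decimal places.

At (-2, 5/2): F = (-58.250, -53.500).
Jacobian J = [[-2·x₁·x₂ - 10·x₁ - x₂, -x₁^2 - x₁ - 10·x₂], [-2·x₁·x₂ + 3·x₂^2 + x₂ + 1, -x₁^2 + 6·x₁·x₂ + x₁]].
At the point, J = [[27.500, -27.000], [32.250, -36.000]] (det J = -119.250).
Solving J·Δ = −F gives Δ = (5.472, 3.416).
Then the next iterate is (x₁, x₂)₁ = (3.472, 5.916).
Re-evaluating at (3.472, 5.916): F = (-329.12565, 318.24642), so ‖F‖₂ = 457.826.

457.826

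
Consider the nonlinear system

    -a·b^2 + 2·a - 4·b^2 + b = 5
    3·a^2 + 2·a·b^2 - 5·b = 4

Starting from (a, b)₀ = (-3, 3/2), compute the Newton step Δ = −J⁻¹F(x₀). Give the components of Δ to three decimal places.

(12.906, -7.488)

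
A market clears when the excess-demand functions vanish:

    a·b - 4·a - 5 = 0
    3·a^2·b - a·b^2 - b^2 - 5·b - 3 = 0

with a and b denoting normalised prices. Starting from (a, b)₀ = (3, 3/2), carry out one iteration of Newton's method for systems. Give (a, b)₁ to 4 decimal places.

At (3, 3/2): F = (-12.5000, 21.0000).
Jacobian J = [[b - 4, a], [6·a·b - b^2, 3·a^2 - 2·a·b - 2·b - 5]].
At the point, J = [[-2.5000, 3.0000], [24.7500, 10.0000]] (det J = -99.2500).
Solving J·Δ = −F gives Δ = (-1.8942, 2.5882).
Then the next iterate is (a, b)₁ = (1.1058, 4.0882).

(1.1058, 4.0882)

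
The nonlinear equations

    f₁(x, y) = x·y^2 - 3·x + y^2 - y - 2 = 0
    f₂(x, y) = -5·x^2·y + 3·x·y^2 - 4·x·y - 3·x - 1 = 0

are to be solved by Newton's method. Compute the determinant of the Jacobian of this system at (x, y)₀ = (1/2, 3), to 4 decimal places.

J = [[y^2 - 3, 2·x·y + 2·y - 1], [-10·x·y + 3·y^2 - 4·y - 3, -5·x^2 + 6·x·y - 4·x]].
At the point, J = [[6.0000, 8.0000], [-3.0000, 5.7500]].
det J = 58.5000.

58.5000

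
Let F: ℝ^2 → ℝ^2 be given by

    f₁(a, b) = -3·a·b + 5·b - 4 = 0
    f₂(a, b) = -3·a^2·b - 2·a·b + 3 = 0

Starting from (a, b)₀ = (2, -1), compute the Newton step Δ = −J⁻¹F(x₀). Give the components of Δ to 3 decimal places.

At (2, -1): F = (-3.000, 19.000).
Jacobian J = [[-3·b, -3·a + 5], [-6·a·b - 2·b, -3·a^2 - 2·a]].
At the point, J = [[3.000, -1.000], [14.000, -16.000]] (det J = -34.000).
Solving J·Δ = −F gives Δ = (1.971, 2.912).

(1.971, 2.912)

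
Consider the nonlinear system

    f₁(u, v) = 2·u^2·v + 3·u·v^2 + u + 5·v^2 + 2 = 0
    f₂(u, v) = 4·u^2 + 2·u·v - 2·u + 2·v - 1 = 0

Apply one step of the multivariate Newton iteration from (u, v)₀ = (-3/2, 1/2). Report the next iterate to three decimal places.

At (-3/2, 1/2): F = (2.875, 10.500).
Jacobian J = [[4·u·v + 3·v^2 + 1, 2·u^2 + 6·u·v + 10·v], [8·u + 2·v - 2, 2·u + 2]].
At the point, J = [[-1.250, 5.000], [-13.000, -1.000]] (det J = 66.250).
Solving J·Δ = −F gives Δ = (0.836, -0.366).
Then the next iterate is (u, v)₁ = (-0.664, 0.134).

(-0.664, 0.134)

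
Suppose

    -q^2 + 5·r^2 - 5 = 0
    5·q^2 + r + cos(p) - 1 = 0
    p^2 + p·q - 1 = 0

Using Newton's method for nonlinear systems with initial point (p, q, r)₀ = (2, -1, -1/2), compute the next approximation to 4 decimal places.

At (2, -1, -1/2): F = (-4.7500, 3.083853, 1.0000).
Jacobian J = [[0, -2·q, 10·r], [-sin(p), 10·q, 1], [2·p + q, p, 0]].
At the point, J = [[0.0000, 2.0000, -5.0000], [-0.909297, -10.0000, 1.0000], [3.0000, 2.0000, 0.0000]] (det J = -134.907026).
Solving J·Δ = −F gives Δ = (-0.5140, 0.2710, -0.8416).
Then the next iterate is (p, q, r)₁ = (1.4860, -0.7290, -1.3416).

(1.4860, -0.7290, -1.3416)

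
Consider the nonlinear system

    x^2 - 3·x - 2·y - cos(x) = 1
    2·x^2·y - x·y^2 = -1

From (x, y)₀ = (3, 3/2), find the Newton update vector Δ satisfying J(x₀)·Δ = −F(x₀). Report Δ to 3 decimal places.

(-0.258, -1.910)

At (3, 3/2): F = (-3.01001, 21.250).
Jacobian J = [[2·x + sin(x) - 3, -2], [4·x·y - y^2, 2·x^2 - 2·x·y]].
At the point, J = [[3.14112, -2.000], [15.750, 9.000]] (det J = 59.77008).
Solving J·Δ = −F gives Δ = (-0.258, -1.910).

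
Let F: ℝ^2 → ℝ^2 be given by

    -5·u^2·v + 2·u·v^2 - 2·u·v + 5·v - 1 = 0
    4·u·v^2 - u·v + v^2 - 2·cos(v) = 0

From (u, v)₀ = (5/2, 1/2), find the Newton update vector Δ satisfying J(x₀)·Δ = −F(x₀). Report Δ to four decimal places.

(-1.3850, 0.1002)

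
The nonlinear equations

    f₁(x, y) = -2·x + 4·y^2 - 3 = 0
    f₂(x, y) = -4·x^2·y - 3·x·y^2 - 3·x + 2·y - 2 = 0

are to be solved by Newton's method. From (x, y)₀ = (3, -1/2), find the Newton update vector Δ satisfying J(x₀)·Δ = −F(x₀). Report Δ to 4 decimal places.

(-2.5904, -0.7048)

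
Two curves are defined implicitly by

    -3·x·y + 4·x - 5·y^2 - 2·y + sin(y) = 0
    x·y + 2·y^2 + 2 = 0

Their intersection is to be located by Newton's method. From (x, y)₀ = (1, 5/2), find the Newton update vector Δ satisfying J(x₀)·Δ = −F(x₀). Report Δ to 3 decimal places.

At (1, 5/2): F = (-39.15153, 17.000).
Jacobian J = [[-3·y + 4, -3·x - 10·y + cos(y) - 2], [y, x + 4·y]].
At the point, J = [[-3.500, -30.80114], [2.500, 11.000]] (det J = 38.50286).
Solving J·Δ = −F gives Δ = (-2.414, -0.997).

(-2.414, -0.997)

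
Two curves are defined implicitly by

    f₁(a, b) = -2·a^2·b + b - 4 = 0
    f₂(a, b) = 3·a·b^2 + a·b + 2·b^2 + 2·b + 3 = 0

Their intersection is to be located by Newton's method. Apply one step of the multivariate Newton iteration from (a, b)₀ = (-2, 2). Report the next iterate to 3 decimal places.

(-0.753, 2.278)

At (-2, 2): F = (-18.000, -13.000).
Jacobian J = [[-4·a·b, -2·a^2 + 1], [3·b^2 + b, 6·a·b + a + 4·b + 2]].
At the point, J = [[16.000, -7.000], [14.000, -16.000]] (det J = -158.000).
Solving J·Δ = −F gives Δ = (1.247, 0.278).
Then the next iterate is (a, b)₁ = (-0.753, 2.278).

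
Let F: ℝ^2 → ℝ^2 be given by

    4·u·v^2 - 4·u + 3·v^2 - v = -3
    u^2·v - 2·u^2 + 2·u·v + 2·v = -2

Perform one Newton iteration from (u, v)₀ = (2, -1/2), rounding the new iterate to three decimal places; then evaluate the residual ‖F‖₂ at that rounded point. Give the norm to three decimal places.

2.551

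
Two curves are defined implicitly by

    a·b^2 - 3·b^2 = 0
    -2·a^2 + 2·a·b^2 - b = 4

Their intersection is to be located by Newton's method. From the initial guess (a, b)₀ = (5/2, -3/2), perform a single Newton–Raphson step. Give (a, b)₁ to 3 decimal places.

At (5/2, -3/2): F = (-1.125, -3.750).
Jacobian J = [[b^2, 2·a·b - 6·b], [-4·a + 2·b^2, 4·a·b - 1]].
At the point, J = [[2.250, 1.500], [-5.500, -16.000]] (det J = -27.750).
Solving J·Δ = −F gives Δ = (0.851, -0.527).
Then the next iterate is (a, b)₁ = (3.351, -2.027).

(3.351, -2.027)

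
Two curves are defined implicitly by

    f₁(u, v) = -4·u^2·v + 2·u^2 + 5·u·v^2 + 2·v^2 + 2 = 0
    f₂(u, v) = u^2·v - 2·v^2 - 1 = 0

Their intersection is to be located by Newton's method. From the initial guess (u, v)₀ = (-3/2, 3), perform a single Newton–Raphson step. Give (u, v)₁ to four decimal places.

At (-3/2, 3): F = (-70.0000, -12.2500).
Jacobian J = [[-8·u·v + 4·u + 5·v^2, -4·u^2 + 10·u·v + 4·v], [2·u·v, u^2 - 4·v]].
At the point, J = [[75.0000, -42.0000], [-9.0000, -9.7500]] (det J = -1109.2500).
Solving J·Δ = −F gives Δ = (0.1515, -1.3962).
Then the next iterate is (u, v)₁ = (-1.3485, 1.6038).

(-1.3485, 1.6038)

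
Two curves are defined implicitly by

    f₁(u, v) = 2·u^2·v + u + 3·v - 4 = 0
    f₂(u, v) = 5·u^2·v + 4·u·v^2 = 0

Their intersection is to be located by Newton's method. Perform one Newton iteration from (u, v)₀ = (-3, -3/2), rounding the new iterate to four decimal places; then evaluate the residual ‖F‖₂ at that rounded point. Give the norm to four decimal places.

At (-3, -3/2): F = (-38.5000, -94.5000).
Jacobian J = [[4·u·v + 1, 2·u^2 + 3], [10·u·v + 4·v^2, 5·u^2 + 8·u·v]].
At the point, J = [[19.0000, 21.0000], [54.0000, 81.0000]] (det J = 405.0000).
Solving J·Δ = −F gives Δ = (2.8000, -0.7000).
Then the next iterate is (u, v)₁ = (-0.2000, -2.2000).
Re-evaluating at (-0.2000, -2.2000): F = (-10.9760, -4.3120), so ‖F‖₂ = 11.7926.

11.7926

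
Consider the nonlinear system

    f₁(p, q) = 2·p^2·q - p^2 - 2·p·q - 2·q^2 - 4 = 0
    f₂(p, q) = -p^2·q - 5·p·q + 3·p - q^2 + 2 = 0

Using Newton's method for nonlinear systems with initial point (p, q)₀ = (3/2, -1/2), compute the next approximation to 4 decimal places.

(0.1136, -0.3377)

At (3/2, -1/2): F = (-7.5000, 11.1250).
Jacobian J = [[4·p·q - 2·p - 2·q, 2·p^2 - 2·p - 4·q], [-2·p·q - 5·q + 3, -p^2 - 5·p - 2·q]].
At the point, J = [[-5.0000, 3.5000], [7.0000, -8.7500]] (det J = 19.2500).
Solving J·Δ = −F gives Δ = (-1.3864, 0.1623).
Then the next iterate is (p, q)₁ = (0.1136, -0.3377).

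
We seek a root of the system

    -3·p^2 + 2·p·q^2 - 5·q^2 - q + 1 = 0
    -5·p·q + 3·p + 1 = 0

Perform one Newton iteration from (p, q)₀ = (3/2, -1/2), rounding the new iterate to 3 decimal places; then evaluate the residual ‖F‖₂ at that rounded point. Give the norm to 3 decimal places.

At (3/2, -1/2): F = (-5.750, 9.250).
Jacobian J = [[-6·p + 2·q^2, 4·p·q - 10·q - 1], [-5·q + 3, -5·p]].
At the point, J = [[-8.500, 1.000], [5.500, -7.500]] (det J = 58.250).
Solving J·Δ = −F gives Δ = (-0.582, 0.807).
Then the next iterate is (p, q)₁ = (0.918, 0.307).
Re-evaluating at (0.918, 0.307): F = (-2.13338, 2.34487), so ‖F‖₂ = 3.170.

3.170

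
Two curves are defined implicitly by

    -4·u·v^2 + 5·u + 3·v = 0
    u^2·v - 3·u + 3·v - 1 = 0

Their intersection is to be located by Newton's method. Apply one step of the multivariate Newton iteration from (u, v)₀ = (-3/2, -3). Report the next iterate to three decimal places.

At (-3/2, -3): F = (37.500, -12.250).
Jacobian J = [[-4·v^2 + 5, -8·u·v + 3], [2·u·v - 3, u^2 + 3]].
At the point, J = [[-31.000, -33.000], [6.000, 5.250]] (det J = 35.250).
Solving J·Δ = −F gives Δ = (5.883, -4.390).
Then the next iterate is (u, v)₁ = (4.383, -7.390).

(4.383, -7.390)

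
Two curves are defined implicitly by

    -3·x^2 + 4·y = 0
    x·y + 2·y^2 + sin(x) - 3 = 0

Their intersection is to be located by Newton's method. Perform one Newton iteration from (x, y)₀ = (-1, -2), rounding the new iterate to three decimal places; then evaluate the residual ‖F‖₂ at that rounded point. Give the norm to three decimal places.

At (-1, -2): F = (-11.000, 6.15853).
Jacobian J = [[-6·x, 4], [y + cos(x), x + 4·y]].
At the point, J = [[6.000, 4.000], [-1.45970, -9.000]] (det J = -48.16121).
Solving J·Δ = −F gives Δ = (1.544, 0.434).
Then the next iterate is (x, y)₁ = (0.544, -1.566).
Re-evaluating at (0.544, -1.566): F = (-7.15181, 1.57037), so ‖F‖₂ = 7.322.

7.322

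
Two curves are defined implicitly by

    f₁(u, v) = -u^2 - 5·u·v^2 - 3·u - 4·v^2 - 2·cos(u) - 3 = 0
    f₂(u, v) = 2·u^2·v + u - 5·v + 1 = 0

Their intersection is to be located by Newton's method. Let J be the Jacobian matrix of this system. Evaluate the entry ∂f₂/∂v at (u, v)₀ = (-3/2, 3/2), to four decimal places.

-0.5000

∂f₂/∂v = 2·u^2 - 5.
At (-3/2, 3/2) this is -0.5000.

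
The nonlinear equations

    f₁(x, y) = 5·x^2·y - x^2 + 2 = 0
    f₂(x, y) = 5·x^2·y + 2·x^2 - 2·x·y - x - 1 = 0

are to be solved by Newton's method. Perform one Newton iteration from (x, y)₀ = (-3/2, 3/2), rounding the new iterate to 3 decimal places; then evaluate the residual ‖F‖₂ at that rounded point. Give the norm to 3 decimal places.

8.939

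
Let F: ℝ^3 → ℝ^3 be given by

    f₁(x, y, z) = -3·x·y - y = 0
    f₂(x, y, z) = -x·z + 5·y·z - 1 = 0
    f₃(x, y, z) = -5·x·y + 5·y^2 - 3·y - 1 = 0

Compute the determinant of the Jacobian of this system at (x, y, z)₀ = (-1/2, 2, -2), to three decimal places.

1176.000

J = [[-3·y, -3·x - 1, 0], [-z, 5·z, -x + 5·y], [-5·y, -5·x + 10·y - 3, 0]].
At the point, J = [[-6.000, 0.500, 0.000], [2.000, -10.000, 10.500], [-10.000, 19.500, 0.000]].
det J = 1176.000.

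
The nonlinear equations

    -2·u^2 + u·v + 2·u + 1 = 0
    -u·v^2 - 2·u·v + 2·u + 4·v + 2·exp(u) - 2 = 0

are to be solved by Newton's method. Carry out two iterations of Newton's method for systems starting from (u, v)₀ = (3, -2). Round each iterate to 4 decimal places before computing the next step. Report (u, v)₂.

(1.1379, -1.2741)

At (3, -2): F = (-17.0000, 36.171074).
Jacobian J = [[-4·u + v + 2, u], [-v^2 - 2·v + 2·exp(u) + 2, -2·u·v - 2·u + 4]].
At the point, J = [[-12.0000, 3.0000], [42.171074, 10.0000]] (det J = -246.513222).
Solving J·Δ = −F gives Δ = (-1.1298, 1.1474).
Then the next iterate is (u, v)₁ = (1.8702, -0.8526).
Round to (1.8702, -0.8526) and repeat: F = (-3.849429, 13.138755), J = [[-6.3334, 1.8702], [15.957462, 3.448665]].
Δ = (-0.7323, -0.4215), so (u, v)₂ = (1.1379, -1.2741).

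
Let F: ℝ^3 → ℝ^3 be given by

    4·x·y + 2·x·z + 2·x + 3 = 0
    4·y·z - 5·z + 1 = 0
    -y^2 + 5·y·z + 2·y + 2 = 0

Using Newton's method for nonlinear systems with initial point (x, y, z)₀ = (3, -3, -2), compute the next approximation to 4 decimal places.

(2.8953, -0.2558, -1.2326)

At (3, -3, -2): F = (-39.0000, 35.0000, 17.0000).
Jacobian J = [[4·y + 2·z + 2, 4·x, 2·x], [0, 4·z, 4·y - 5], [0, -2·y + 5·z + 2, 5·y]].
At the point, J = [[-14.0000, 12.0000, 6.0000], [0.0000, -8.0000, -17.0000], [0.0000, -2.0000, -15.0000]] (det J = -1204.0000).
Solving J·Δ = −F gives Δ = (-0.1047, 2.7442, 0.7674).
Then the next iterate is (x, y, z)₁ = (2.8953, -0.2558, -1.2326).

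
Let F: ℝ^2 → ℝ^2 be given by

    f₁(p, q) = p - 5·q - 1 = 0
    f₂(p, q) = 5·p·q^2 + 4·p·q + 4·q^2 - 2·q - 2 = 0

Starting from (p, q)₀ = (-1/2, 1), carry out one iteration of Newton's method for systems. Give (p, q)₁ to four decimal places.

At (-1/2, 1): F = (-6.5000, -4.5000).
Jacobian J = [[1, -5], [5·q^2 + 4·q, 10·p·q + 4·p + 8·q - 2]].
At the point, J = [[1.0000, -5.0000], [9.0000, -1.0000]] (det J = 44.0000).
Solving J·Δ = −F gives Δ = (0.3636, -1.2273).
Then the next iterate is (p, q)₁ = (-0.1364, -0.2273).

(-0.1364, -0.2273)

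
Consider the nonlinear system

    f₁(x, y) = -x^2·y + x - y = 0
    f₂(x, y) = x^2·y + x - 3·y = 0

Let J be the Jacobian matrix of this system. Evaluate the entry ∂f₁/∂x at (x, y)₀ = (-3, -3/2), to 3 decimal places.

∂f₁/∂x = -2·x·y + 1.
At (-3, -3/2) this is -8.000.

-8.000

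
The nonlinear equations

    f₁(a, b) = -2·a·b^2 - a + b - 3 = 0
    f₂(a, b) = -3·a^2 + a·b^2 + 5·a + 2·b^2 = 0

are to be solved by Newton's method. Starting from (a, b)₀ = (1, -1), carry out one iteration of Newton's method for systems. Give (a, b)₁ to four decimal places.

(0.0556, -0.1667)

At (1, -1): F = (-7.0000, 5.0000).
Jacobian J = [[-2·b^2 - 1, -4·a·b + 1], [-6·a + b^2 + 5, 2·a·b + 4·b]].
At the point, J = [[-3.0000, 5.0000], [0.0000, -6.0000]] (det J = 18.0000).
Solving J·Δ = −F gives Δ = (-0.9444, 0.8333).
Then the next iterate is (a, b)₁ = (0.0556, -0.1667).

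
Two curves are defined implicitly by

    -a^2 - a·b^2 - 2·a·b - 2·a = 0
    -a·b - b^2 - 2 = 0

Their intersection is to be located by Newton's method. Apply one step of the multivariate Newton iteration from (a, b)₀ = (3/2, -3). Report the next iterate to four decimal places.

(1.4097, -1.4954)

At (3/2, -3): F = (-9.7500, -6.5000).
Jacobian J = [[-2·a - b^2 - 2·b - 2, -2·a·b - 2·a], [-b, -a - 2·b]].
At the point, J = [[-8.0000, 6.0000], [3.0000, 4.5000]] (det J = -54.0000).
Solving J·Δ = −F gives Δ = (-0.0903, 1.5046).
Then the next iterate is (a, b)₁ = (1.4097, -1.4954).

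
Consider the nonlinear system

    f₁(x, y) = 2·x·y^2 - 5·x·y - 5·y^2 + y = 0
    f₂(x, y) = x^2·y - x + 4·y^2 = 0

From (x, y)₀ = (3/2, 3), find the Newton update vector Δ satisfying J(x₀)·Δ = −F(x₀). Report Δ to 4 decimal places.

(0.9757, -1.8688)

At (3/2, 3): F = (-37.5000, 41.2500).
Jacobian J = [[2·y^2 - 5·y, 4·x·y - 5·x - 10·y + 1], [2·x·y - 1, x^2 + 8·y]].
At the point, J = [[3.0000, -18.5000], [8.0000, 26.2500]] (det J = 226.7500).
Solving J·Δ = −F gives Δ = (0.9757, -1.8688).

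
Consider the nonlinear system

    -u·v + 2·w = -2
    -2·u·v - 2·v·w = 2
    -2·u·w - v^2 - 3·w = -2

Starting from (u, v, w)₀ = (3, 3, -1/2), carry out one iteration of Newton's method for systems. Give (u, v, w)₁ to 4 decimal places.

(0.7830, 2.4468, -0.6553)

At (3, 3, -1/2): F = (-8.0000, -17.0000, -2.5000).
Jacobian J = [[-v, -u, 2], [-2·v, -2·u - 2·w, -2·v], [-2·w, -2·v, -2·u - 3]].
At the point, J = [[-3.0000, -3.0000, 2.0000], [-6.0000, -5.0000, -6.0000], [1.0000, -6.0000, -9.0000]] (det J = 235.0000).
Solving J·Δ = −F gives Δ = (-2.2170, -0.5532, -0.1553).
Then the next iterate is (u, v, w)₁ = (0.7830, 2.4468, -0.6553).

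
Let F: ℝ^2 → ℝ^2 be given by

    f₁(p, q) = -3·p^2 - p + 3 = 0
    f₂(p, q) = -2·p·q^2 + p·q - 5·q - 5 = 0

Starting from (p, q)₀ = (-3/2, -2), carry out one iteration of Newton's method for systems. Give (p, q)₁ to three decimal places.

(-1.219, -1.071)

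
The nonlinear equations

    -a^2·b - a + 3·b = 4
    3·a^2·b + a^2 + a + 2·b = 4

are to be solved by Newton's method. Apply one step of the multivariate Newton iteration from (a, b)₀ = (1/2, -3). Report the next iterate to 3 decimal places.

(0.639, 1.535)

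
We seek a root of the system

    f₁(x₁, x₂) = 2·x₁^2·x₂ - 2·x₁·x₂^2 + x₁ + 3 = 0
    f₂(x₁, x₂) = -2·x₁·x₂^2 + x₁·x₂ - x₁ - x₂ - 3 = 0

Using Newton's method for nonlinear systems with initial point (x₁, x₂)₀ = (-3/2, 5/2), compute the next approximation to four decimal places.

At (-3/2, 5/2): F = (31.5000, 11.0000).
Jacobian J = [[4·x₁·x₂ - 2·x₂^2 + 1, 2·x₁^2 - 4·x₁·x₂], [-2·x₂^2 + x₂ - 1, -4·x₁·x₂ + x₁ - 1]].
At the point, J = [[-26.5000, 19.5000], [-11.0000, 12.5000]] (det J = -116.7500).
Solving J·Δ = −F gives Δ = (1.5353, 0.4711).
Then the next iterate is (x₁, x₂)₁ = (0.0353, 2.9711).

(0.0353, 2.9711)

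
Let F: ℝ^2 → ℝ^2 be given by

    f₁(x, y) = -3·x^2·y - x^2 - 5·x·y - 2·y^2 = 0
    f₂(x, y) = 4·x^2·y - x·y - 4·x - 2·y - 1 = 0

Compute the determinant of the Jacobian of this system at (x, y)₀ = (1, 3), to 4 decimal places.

305.0000

J = [[-6·x·y - 2·x - 5·y, -3·x^2 - 5·x - 4·y], [8·x·y - y - 4, 4·x^2 - x - 2]].
At the point, J = [[-35.0000, -20.0000], [17.0000, 1.0000]].
det J = 305.0000.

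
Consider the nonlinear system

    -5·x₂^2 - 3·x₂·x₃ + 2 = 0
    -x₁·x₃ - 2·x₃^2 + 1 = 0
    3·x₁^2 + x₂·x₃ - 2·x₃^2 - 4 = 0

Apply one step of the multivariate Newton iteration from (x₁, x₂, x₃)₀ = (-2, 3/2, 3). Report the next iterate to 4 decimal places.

(-1.5594, 0.7831, 1.7678)

At (-2, 3/2, 3): F = (-22.7500, -11.0000, -5.5000).
Jacobian J = [[0, -10·x₂ - 3·x₃, -3·x₂], [-x₃, 0, -x₁ - 4·x₃], [6·x₁, x₃, x₂ - 4·x₃]].
At the point, J = [[0.0000, -24.0000, -4.5000], [-3.0000, 0.0000, -10.0000], [-12.0000, 3.0000, -10.5000]] (det J = -2083.5000).
Solving J·Δ = −F gives Δ = (0.4406, -0.7169, -1.2322).
Then the next iterate is (x₁, x₂, x₃)₁ = (-1.5594, 0.7831, 1.7678).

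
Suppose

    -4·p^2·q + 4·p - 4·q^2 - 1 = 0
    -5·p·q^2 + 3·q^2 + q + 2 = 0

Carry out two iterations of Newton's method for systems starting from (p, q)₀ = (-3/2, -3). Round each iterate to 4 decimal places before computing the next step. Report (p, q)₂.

(-1.3681, -0.7528)

At (-3/2, -3): F = (-16.0000, 93.5000).
Jacobian J = [[-8·p·q + 4, -4·p^2 - 8·q], [-5·q^2, -10·p·q + 6·q + 1]].
At the point, J = [[-32.0000, 15.0000], [-45.0000, -62.0000]] (det J = 2659.0000).
Solving J·Δ = −F gives Δ = (0.1544, 1.3960).
Then the next iterate is (p, q)₁ = (-1.3456, -1.6040).
Round to (-1.3456, -1.6040) and repeat: F = (-5.056602, 25.424354), J = [[-13.266739, 5.589443], [-12.864080, -30.207424]].
Δ = (-0.0225, 0.8512), so (p, q)₂ = (-1.3681, -0.7528).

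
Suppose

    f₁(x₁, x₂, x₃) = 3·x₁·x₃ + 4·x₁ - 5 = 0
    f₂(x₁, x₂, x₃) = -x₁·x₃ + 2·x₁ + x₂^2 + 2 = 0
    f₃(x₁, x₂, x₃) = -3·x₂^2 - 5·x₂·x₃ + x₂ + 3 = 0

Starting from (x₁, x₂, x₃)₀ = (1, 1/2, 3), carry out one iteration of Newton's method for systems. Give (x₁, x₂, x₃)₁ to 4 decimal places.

(-0.0148, -0.0340, 4.7309)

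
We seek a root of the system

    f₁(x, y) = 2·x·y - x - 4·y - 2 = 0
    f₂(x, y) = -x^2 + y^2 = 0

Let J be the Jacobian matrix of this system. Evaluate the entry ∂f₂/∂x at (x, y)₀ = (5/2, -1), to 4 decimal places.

∂f₂/∂x = -2·x.
At (5/2, -1) this is -5.0000.

-5.0000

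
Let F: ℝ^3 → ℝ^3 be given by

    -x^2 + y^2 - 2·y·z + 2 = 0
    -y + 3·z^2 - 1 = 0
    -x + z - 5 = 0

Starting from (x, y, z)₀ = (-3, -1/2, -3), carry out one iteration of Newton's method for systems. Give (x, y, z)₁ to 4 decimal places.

(-6.8825, 5.8855, -1.8825)

At (-3, -1/2, -3): F = (-9.7500, 26.5000, -5.0000).
Jacobian J = [[-2·x, 2·y - 2·z, -2·y], [0, -1, 6·z], [-1, 0, 1]].
At the point, J = [[6.0000, 5.0000, 1.0000], [0.0000, -1.0000, -18.0000], [-1.0000, 0.0000, 1.0000]] (det J = 83.0000).
Solving J·Δ = −F gives Δ = (-3.8825, 6.3855, 1.1175).
Then the next iterate is (x, y, z)₁ = (-6.8825, 5.8855, -1.8825).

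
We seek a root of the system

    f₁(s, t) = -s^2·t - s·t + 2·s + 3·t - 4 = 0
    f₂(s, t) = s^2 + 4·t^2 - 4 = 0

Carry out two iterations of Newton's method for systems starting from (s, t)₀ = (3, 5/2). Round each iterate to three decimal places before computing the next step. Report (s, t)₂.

(1.905, 0.654)

At (3, 5/2): F = (-20.500, 30.000).
Jacobian J = [[-2·s·t - t + 2, -s^2 - s + 3], [2·s, 8·t]].
At the point, J = [[-15.500, -9.000], [6.000, 20.000]] (det J = -256.000).
Solving J·Δ = −F gives Δ = (-0.547, -1.336).
Then the next iterate is (s, t)₁ = (2.453, 1.164).
Round to (2.453, 1.164) and repeat: F = (-5.46132, 7.43679), J = [[-4.87458, -5.47021], [4.906, 9.312]].
Δ = (-0.548, -0.510), so (s, t)₂ = (1.905, 0.654).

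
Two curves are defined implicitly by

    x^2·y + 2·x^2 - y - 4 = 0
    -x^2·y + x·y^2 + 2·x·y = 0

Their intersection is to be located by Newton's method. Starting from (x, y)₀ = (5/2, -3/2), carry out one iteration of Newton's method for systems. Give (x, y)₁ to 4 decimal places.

(1.7176, -1.2465)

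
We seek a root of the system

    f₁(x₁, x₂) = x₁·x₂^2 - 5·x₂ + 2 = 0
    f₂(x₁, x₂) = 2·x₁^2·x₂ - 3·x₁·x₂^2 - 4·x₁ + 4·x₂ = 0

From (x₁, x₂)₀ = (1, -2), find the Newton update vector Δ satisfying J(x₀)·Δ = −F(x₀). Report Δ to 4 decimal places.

(0.2500, 1.8889)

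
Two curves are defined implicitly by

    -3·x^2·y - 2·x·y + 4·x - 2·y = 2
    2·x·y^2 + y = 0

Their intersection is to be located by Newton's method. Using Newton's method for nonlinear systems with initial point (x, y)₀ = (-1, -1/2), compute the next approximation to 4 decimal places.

At (-1, -1/2): F = (-4.5000, -1.0000).
Jacobian J = [[-6·x·y - 2·y + 4, -3·x^2 - 2·x - 2], [2·y^2, 4·x·y + 1]].
At the point, J = [[2.0000, -3.0000], [0.5000, 3.0000]] (det J = 7.5000).
Solving J·Δ = −F gives Δ = (2.2000, -0.0333).
Then the next iterate is (x, y)₁ = (1.2000, -0.5333).

(1.2000, -0.5333)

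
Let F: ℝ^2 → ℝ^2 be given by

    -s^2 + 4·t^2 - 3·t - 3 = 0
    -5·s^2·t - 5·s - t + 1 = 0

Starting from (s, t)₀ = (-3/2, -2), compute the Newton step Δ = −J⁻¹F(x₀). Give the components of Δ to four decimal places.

At (-3/2, -2): F = (16.7500, 33.0000).
Jacobian J = [[-2·s, 8·t - 3], [-10·s·t - 5, -5·s^2 - 1]].
At the point, J = [[3.0000, -19.0000], [-35.0000, -12.2500]] (det J = -701.7500).
Solving J·Δ = −F gives Δ = (0.6011, 0.9765).

(0.6011, 0.9765)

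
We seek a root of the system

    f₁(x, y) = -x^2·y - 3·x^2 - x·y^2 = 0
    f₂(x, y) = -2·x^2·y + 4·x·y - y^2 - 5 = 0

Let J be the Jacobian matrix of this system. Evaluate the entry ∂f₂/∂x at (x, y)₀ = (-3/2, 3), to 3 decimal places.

∂f₂/∂x = -4·x·y + 4·y.
At (-3/2, 3) this is 30.000.

30.000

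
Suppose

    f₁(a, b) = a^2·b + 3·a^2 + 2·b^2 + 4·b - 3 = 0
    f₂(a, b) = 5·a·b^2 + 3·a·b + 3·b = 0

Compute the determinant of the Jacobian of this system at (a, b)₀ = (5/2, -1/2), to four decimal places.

J = [[2·a·b + 6·a, a^2 + 4·b + 4], [5·b^2 + 3·b, 10·a·b + 3·a + 3]].
At the point, J = [[12.5000, 8.2500], [-0.2500, -2.0000]].
det J = -22.9375.

-22.9375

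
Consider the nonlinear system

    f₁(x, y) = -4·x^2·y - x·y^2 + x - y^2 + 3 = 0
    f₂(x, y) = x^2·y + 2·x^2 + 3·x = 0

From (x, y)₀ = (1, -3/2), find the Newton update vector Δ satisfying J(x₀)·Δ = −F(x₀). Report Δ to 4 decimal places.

(0.5455, -5.6818)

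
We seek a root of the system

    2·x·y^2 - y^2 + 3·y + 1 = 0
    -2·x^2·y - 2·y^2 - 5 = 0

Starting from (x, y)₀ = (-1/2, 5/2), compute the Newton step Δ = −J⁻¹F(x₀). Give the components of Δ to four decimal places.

At (-1/2, 5/2): F = (-4.0000, -18.7500).
Jacobian J = [[2·y^2, 4·x·y - 2·y + 3], [-4·x·y, -2·x^2 - 4·y]].
At the point, J = [[12.5000, -7.0000], [5.0000, -10.5000]] (det J = -96.2500).
Solving J·Δ = −F gives Δ = (-0.9273, -2.2273).

(-0.9273, -2.2273)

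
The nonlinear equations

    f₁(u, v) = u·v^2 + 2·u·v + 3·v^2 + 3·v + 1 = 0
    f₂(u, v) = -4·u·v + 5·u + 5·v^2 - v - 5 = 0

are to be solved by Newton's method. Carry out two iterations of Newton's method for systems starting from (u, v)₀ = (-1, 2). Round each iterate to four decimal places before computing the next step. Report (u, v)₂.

(-2.2554, 1.1626)

At (-1, 2): F = (11.0000, 16.0000).
Jacobian J = [[v^2 + 2·v, 2·u·v + 2·u + 6·v + 3], [-4·v + 5, -4·u + 10·v - 1]].
At the point, J = [[8.0000, 9.0000], [-3.0000, 23.0000]] (det J = 211.0000).
Solving J·Δ = −F gives Δ = (-0.5166, -0.7630).
Then the next iterate is (u, v)₁ = (-1.5166, 1.2370).
Round to (-1.5166, 1.2370) and repeat: F = (3.228784, 1.334982), J = [[4.004169, 3.636732], [0.0520, 17.4364]].
Δ = (-0.7388, -0.0744), so (u, v)₂ = (-2.2554, 1.1626).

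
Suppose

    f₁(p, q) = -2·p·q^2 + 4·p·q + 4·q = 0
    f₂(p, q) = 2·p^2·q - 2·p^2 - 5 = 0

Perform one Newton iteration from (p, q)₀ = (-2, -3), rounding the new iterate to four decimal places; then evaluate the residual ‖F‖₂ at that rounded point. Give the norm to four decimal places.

16.2399

At (-2, -3): F = (48.0000, -37.0000).
Jacobian J = [[-2·q^2 + 4·q, -4·p·q + 4·p + 4], [4·p·q - 4·p, 2·p^2]].
At the point, J = [[-30.0000, -28.0000], [32.0000, 8.0000]] (det J = 656.0000).
Solving J·Δ = −F gives Δ = (0.9939, 0.6494).
Then the next iterate is (p, q)₁ = (-1.0061, -2.3506).
Re-evaluating at (-1.0061, -2.3506): F = (11.175404, -11.783204), so ‖F‖₂ = 16.2399.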